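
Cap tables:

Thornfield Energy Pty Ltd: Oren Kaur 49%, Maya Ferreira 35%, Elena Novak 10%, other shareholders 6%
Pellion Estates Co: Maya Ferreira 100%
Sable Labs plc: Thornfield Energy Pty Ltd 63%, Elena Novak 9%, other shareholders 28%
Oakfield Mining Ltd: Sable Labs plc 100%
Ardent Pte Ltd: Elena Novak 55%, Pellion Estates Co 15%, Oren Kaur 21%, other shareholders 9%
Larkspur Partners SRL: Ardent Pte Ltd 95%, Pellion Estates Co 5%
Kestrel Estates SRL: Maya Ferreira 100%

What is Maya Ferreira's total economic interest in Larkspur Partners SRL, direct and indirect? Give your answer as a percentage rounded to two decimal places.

Maya reaches Larkspur along 2 paths.
Via Pellion → Ardent: 100% × 15% × 95% = 14.25%.
Via Pellion: 100% × 5% = 5%.
Total: 14.25% + 5% = 19.25%.

19.25%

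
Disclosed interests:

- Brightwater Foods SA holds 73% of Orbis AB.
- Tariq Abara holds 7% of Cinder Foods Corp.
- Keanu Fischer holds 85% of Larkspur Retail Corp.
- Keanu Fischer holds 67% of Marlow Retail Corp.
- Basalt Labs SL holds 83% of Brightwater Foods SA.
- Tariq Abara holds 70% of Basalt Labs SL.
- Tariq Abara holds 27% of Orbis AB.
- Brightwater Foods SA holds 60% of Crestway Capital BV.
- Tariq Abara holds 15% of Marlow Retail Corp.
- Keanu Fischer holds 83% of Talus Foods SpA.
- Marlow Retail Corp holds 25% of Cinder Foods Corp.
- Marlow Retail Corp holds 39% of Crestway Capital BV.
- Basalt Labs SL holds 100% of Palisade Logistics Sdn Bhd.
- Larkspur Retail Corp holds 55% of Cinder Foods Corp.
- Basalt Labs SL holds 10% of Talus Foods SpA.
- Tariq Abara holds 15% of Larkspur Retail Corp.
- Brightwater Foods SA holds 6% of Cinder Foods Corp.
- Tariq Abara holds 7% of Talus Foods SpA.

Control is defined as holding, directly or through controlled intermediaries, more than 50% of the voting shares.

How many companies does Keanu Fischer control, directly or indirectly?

4

Keanu holds 67% of Marlow, so Keanu controls Marlow.
Keanu holds 85% of Larkspur, so Keanu controls Larkspur.
Keanu holds 83% of Talus, so Keanu controls Talus.
Marlow and Larkspur together hold 25% + 55% = 80% of Cinder, so Keanu controls Cinder.
No other company's threshold is met.
Keanu controls 4 companies.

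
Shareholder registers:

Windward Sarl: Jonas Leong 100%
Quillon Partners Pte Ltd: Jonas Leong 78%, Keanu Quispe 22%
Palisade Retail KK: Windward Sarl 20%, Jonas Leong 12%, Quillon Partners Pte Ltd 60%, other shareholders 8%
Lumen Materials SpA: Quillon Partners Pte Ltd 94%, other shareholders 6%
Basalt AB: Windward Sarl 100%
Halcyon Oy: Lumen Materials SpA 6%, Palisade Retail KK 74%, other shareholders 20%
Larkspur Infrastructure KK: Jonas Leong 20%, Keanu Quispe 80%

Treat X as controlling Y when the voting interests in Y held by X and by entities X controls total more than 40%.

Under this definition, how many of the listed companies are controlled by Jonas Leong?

Jonas holds 100% of Windward, so Jonas controls Windward.
Jonas holds 78% of Quillon, so Jonas controls Quillon.
Windward and Jonas and Quillon together hold 20% + 12% + 60% = 92% of Palisade, so Jonas controls Palisade.
Quillon holds 94% of Lumen, so Jonas controls Lumen.
Windward holds 100% of Basalt, so Jonas controls Basalt.
Lumen and Palisade together hold 6% + 74% = 80% of Halcyon, so Jonas controls Halcyon.
No other company's threshold is met.
Jonas controls 6 companies.

6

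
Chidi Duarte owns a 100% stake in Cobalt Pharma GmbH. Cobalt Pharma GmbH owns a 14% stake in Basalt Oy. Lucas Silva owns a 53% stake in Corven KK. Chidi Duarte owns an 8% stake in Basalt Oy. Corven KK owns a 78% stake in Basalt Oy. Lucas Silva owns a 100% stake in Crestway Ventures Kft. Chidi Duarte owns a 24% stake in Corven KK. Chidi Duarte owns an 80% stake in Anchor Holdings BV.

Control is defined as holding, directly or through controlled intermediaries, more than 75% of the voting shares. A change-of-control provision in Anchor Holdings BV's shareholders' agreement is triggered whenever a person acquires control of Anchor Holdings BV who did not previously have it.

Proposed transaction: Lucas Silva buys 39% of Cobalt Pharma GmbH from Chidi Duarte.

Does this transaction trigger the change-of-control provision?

No

The purchase adds only to Lucas's holdings (Chidi's stake shrinks), so Lucas is the only person who could newly come to control Anchor.
Lucas holds 100% of Crestway, so Lucas controls Crestway.
Neither Lucas nor any entity Lucas controls holds any voting interest in Anchor.
So before the transaction, Lucas does not control Anchor.
After the purchase, Lucas holds 39% of Cobalt directly, and Chidi's stake falls to 61%.
Lucas's side now holds 39% of Cobalt, not > 75%, so Lucas still does not control Cobalt.
After the transaction, neither Lucas nor any entity Lucas controls holds a voting interest in Anchor, so Lucas still does not control it.
No new person acquires control, so the clause is not triggered.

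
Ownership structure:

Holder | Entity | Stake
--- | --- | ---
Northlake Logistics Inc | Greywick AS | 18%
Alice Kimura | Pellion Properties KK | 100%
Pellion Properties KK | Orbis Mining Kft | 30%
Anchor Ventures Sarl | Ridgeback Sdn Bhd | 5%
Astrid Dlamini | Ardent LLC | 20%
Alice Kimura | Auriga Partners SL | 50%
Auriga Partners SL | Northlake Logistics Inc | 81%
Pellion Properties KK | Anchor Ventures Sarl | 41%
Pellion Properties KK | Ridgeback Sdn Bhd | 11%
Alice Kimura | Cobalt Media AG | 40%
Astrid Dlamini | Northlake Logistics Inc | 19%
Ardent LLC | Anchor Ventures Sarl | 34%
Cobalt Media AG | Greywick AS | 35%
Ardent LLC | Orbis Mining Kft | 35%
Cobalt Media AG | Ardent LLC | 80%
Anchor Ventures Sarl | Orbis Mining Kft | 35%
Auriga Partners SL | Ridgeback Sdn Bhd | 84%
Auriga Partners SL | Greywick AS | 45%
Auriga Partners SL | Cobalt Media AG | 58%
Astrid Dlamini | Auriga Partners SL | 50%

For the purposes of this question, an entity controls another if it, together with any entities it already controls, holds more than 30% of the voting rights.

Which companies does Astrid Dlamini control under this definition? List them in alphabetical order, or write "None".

Astrid holds 50% of Auriga, so Astrid controls Auriga.
Auriga holds 58% of Cobalt, so Astrid controls Cobalt.
Auriga and Astrid together hold 81% + 19% = 100% of Northlake, so Astrid controls Northlake.
Cobalt and Astrid together hold 80% + 20% = 100% of Ardent, so Astrid controls Ardent.
Northlake and Cobalt and Auriga together hold 18% + 35% + 45% = 98% of Greywick, so Astrid controls Greywick.
Ardent holds 34% of Anchor, so Astrid controls Anchor.
Auriga and Anchor together hold 84% + 5% = 89% of Ridgeback, so Astrid controls Ridgeback.
Ardent and Anchor together hold 35% + 35% = 70% of Orbis, so Astrid controls Orbis.
No other company's threshold is met.

Anchor Ventures Sarl, Ardent LLC, Auriga Partners SL, Cobalt Media AG, Greywick AS, Northlake Logistics Inc, Orbis Mining Kft, Ridgeback Sdn Bhd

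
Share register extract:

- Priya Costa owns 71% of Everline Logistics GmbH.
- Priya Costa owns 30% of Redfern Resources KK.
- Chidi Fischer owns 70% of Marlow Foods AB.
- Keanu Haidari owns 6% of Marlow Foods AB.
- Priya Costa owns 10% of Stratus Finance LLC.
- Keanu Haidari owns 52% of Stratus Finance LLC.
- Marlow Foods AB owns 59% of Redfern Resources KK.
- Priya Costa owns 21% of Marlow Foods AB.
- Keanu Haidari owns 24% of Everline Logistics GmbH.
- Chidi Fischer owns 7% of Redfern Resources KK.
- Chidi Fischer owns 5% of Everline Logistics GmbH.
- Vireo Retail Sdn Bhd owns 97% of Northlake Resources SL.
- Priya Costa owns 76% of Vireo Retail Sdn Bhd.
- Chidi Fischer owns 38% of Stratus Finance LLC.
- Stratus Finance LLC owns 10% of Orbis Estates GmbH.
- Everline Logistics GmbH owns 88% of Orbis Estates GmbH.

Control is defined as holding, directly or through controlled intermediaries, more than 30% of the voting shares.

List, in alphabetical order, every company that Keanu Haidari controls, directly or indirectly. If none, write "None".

Keanu holds 52% of Stratus, so Keanu controls Stratus.
No other company's threshold is met.

Stratus Finance LLC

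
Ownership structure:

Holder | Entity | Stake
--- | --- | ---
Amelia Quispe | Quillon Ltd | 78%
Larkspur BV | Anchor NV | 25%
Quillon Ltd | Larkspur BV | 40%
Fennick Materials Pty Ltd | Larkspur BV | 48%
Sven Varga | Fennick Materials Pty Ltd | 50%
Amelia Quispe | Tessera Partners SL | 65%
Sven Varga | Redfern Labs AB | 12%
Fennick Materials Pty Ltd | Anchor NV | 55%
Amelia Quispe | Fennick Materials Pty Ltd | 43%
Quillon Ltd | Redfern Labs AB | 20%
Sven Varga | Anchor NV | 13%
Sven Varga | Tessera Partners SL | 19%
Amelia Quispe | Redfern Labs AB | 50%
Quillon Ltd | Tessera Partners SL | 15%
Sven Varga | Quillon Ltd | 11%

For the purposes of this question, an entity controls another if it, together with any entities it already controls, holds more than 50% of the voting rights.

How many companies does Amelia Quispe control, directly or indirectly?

Amelia holds 78% of Quillon, so Amelia controls Quillon.
Amelia and Quillon together hold 65% + 15% = 80% of Tessera, so Amelia controls Tessera.
Amelia and Quillon together hold 50% + 20% = 70% of Redfern, so Amelia controls Redfern.
No other company's threshold is met.
Amelia controls 3 companies.

3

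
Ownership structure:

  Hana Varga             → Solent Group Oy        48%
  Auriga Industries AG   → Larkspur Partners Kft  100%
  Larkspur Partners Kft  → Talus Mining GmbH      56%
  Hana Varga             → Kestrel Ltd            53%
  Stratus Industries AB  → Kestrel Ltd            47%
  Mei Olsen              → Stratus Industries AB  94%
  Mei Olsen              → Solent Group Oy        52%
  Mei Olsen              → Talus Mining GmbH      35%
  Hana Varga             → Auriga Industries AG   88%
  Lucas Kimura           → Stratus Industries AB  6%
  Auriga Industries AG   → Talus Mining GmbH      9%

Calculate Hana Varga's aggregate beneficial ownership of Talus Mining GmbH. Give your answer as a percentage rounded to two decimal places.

Hana reaches Talus along 2 paths.
Via Auriga → Larkspur: 88% × 100% × 56% = 49.28%.
Via Auriga: 88% × 9% = 7.92%.
Total: 49.28% + 7.92% = 57.2%.
Rounded: 57.20%.

57.20%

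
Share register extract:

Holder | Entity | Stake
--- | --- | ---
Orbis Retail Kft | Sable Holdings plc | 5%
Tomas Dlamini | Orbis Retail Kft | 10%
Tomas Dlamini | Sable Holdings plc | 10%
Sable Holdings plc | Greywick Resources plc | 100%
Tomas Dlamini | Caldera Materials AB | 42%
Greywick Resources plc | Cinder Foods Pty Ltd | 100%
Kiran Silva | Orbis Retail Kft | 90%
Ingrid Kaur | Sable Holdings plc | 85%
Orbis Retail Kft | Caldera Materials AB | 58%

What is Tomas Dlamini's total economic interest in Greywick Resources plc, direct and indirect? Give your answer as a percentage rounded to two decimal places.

Tomas reaches Greywick along 2 paths.
Via Sable: 10% × 100% = 10%.
Via Orbis → Sable: 10% × 5% × 100% = 0.5%.
Total: 10% + 0.5% = 10.5%.
Rounded: 10.50%.

10.50%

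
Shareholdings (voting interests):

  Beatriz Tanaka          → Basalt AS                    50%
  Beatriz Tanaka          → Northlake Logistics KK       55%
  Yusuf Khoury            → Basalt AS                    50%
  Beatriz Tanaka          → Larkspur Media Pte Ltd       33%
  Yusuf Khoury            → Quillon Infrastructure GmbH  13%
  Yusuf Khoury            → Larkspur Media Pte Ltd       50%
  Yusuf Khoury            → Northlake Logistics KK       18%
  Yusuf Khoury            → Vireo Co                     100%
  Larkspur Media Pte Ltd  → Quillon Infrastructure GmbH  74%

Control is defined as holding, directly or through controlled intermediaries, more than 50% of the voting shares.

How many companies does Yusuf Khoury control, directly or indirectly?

Yusuf holds 100% of Vireo, so Yusuf controls Vireo.
No other company's threshold is met.
Yusuf controls 1 company.

1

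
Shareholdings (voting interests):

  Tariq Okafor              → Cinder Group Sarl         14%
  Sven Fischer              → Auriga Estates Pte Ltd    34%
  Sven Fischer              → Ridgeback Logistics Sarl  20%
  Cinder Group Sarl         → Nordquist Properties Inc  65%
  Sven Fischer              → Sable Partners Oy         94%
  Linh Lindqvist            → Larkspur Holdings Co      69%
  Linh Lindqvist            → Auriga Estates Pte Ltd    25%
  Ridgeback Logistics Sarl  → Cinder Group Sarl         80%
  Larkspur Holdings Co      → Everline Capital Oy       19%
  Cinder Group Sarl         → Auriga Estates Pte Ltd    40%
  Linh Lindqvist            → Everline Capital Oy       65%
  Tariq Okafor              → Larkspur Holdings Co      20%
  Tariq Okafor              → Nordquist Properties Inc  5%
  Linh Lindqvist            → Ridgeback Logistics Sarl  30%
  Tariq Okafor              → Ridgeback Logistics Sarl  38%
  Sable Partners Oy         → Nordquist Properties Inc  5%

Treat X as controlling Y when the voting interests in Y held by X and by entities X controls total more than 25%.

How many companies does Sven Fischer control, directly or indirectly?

Sven holds 94% of Sable, so Sven controls Sable.
Sven holds 34% of Auriga, so Sven controls Auriga.
No other company's threshold is met.
Sven controls 2 companies.

2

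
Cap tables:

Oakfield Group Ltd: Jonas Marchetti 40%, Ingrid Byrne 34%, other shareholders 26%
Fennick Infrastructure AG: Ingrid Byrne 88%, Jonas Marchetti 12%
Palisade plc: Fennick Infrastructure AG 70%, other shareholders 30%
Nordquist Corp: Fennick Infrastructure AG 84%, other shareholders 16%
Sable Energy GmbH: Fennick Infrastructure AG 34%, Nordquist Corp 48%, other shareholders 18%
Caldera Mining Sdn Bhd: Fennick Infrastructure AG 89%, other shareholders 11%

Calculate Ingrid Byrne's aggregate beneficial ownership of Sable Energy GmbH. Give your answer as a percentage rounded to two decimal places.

Ingrid reaches Sable along 2 paths.
Via Fennick: 88% × 34% = 29.92%.
Via Fennick → Nordquist: 88% × 84% × 48% = 35.4816%.
Total: 29.92% + 35.4816% = 65.4016%.
Rounded: 65.40%.

65.40%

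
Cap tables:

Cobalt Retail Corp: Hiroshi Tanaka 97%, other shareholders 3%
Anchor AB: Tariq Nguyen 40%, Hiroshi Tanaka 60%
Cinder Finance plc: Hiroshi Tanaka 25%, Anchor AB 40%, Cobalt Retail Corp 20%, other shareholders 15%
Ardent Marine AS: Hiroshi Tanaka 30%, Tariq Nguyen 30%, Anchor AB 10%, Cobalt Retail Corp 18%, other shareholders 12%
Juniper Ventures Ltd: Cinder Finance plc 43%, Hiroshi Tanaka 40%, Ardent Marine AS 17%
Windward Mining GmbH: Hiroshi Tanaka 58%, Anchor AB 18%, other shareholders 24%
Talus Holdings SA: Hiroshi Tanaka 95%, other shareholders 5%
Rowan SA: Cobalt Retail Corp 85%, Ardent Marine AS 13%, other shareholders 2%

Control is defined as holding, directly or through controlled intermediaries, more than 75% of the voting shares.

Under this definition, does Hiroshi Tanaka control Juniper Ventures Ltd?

Hiroshi holds 97% of Cobalt, so Hiroshi controls Cobalt.
Hiroshi holds 95% of Talus, so Hiroshi controls Talus.
Cobalt holds 85% of Rowan, so Hiroshi controls Rowan.
In Juniper, Hiroshi's side holds only 40%, not > 75%.
So Hiroshi does not control Juniper.

No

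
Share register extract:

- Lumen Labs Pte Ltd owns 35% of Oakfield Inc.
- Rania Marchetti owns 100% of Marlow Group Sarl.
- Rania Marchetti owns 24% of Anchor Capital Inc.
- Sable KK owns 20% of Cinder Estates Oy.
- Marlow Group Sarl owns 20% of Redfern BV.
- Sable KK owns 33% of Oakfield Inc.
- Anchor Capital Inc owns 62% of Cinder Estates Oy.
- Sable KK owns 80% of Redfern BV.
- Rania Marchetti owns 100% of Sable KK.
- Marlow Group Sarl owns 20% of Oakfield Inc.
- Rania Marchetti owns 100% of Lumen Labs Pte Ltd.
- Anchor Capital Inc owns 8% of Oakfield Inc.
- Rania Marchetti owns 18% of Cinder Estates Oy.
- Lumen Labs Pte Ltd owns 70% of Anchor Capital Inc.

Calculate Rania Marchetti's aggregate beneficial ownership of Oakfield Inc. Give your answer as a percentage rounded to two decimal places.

95.52%

Rania reaches Oakfield along 5 paths.
Via Lumen: 100% × 35% = 35%.
Via Lumen → Anchor: 100% × 70% × 8% = 5.6%.
Via Anchor: 24% × 8% = 1.92%.
Via Sable: 100% × 33% = 33%.
Via Marlow: 100% × 20% = 20%.
Total: 35% + 5.6% + 1.92% + 33% + 20% = 95.52%.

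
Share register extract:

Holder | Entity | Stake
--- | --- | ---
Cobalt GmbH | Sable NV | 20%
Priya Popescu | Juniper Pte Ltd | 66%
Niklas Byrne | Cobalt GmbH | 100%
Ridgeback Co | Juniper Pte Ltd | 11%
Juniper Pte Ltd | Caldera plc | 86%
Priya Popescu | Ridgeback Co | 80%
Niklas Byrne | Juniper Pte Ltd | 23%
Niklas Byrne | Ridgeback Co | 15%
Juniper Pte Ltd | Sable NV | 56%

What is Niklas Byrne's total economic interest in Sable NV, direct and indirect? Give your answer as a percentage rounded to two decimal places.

Niklas reaches Sable along 3 paths.
Via Ridgeback → Juniper: 15% × 11% × 56% = 0.924%.
Via Juniper: 23% × 56% = 12.88%.
Via Cobalt: 100% × 20% = 20%.
Total: 0.924% + 12.88% + 20% = 33.804%.
Rounded: 33.80%.

33.80%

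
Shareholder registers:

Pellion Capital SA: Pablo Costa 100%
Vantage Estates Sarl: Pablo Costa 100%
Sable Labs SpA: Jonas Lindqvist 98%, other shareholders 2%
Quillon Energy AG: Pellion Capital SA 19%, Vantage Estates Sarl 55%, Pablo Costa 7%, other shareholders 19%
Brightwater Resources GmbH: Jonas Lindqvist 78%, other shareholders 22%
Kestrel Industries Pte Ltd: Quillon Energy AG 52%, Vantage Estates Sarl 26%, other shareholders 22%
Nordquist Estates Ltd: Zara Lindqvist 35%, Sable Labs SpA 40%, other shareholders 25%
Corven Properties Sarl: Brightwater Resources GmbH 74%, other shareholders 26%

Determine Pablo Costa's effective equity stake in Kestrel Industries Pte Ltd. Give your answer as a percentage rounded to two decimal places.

68.12%

Pablo reaches Kestrel along 4 paths.
Via Pellion → Quillon: 100% × 19% × 52% = 9.88%.
Via Vantage → Quillon: 100% × 55% × 52% = 28.6%.
Via Quillon: 7% × 52% = 3.64%.
Via Vantage: 100% × 26% = 26%.
Total: 9.88% + 28.6% + 3.64% + 26% = 68.12%.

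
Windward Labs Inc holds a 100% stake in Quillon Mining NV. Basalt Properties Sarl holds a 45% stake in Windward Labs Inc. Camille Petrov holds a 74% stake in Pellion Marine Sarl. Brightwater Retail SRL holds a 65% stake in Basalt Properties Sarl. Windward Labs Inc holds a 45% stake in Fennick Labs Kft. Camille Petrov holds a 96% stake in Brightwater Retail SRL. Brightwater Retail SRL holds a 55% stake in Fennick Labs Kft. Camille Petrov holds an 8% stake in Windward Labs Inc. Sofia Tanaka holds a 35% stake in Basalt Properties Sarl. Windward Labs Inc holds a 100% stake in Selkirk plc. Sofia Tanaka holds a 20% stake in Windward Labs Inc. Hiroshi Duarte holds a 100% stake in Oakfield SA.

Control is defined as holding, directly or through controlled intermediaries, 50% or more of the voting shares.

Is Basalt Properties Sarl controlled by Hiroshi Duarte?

No

Hiroshi holds 100% of Oakfield, so Hiroshi controls Oakfield.
Neither Hiroshi nor any entity Hiroshi controls holds any voting interest in Basalt.
So Hiroshi does not control Basalt.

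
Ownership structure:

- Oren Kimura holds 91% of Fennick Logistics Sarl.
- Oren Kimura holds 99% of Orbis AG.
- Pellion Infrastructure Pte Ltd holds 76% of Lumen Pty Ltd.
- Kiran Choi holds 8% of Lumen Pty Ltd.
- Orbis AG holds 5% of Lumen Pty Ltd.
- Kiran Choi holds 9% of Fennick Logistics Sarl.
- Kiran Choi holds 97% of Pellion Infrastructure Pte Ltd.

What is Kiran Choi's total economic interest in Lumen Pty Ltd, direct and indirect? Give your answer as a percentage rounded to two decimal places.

Kiran reaches Lumen along 2 paths.
Direct stake: 8% = 8%.
Via Pellion: 97% × 76% = 73.72%.
Total: 8% + 73.72% = 81.72%.

81.72%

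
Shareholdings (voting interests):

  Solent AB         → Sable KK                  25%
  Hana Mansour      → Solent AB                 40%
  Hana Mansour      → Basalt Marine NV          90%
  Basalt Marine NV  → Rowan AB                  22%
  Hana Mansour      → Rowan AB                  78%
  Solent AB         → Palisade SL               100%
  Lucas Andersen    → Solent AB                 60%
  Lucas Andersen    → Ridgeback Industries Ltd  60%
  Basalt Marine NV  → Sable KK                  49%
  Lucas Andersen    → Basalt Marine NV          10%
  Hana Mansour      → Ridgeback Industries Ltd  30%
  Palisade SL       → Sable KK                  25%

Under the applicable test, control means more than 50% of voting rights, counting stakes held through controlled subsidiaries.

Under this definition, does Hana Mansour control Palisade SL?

Hana holds 90% of Basalt, so Hana controls Basalt.
Basalt and Hana together hold 22% + 78% = 100% of Rowan, so Hana controls Rowan.
Neither Hana nor any entity Hana controls holds any voting interest in Palisade.
So Hana does not control Palisade.

No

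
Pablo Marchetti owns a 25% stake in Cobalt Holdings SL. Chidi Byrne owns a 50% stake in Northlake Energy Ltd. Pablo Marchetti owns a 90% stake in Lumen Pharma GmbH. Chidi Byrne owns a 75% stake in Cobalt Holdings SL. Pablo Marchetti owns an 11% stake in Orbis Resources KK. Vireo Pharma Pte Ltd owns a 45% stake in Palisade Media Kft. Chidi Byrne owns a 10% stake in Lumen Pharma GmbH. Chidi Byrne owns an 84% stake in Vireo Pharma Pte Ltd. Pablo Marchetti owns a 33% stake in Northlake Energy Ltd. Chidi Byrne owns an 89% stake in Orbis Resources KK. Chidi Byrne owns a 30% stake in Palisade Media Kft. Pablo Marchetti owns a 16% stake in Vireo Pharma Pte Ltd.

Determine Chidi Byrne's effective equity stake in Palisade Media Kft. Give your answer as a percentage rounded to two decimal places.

Chidi reaches Palisade along 2 paths.
Via Vireo: 84% × 45% = 37.8%.
Direct stake: 30% = 30%.
Total: 37.8% + 30% = 67.8%.
Rounded: 67.80%.

67.80%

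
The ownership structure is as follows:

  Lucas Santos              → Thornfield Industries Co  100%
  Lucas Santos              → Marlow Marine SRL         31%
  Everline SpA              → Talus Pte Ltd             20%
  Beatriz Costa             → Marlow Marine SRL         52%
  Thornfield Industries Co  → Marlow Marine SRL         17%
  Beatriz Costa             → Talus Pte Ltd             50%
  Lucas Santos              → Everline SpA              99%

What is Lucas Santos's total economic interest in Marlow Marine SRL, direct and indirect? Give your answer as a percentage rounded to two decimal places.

48.00%

Lucas reaches Marlow along 2 paths.
Via Thornfield: 100% × 17% = 17%.
Direct stake: 31% = 31%.
Total: 17% + 31% = 48%.
Rounded: 48.00%.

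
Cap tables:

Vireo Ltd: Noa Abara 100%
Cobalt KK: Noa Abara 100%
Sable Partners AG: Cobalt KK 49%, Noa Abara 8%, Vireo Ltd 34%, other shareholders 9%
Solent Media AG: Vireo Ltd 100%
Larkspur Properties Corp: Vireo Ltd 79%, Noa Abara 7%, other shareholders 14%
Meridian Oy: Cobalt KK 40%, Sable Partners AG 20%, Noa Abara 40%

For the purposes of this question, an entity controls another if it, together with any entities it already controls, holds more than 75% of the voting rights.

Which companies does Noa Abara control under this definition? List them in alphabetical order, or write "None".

Cobalt KK, Larkspur Properties Corp, Meridian Oy, Sable Partners AG, Solent Media AG, Vireo Ltd

Noa holds 100% of Vireo, so Noa controls Vireo.
Noa holds 100% of Cobalt, so Noa controls Cobalt.
Cobalt and Noa and Vireo together hold 49% + 8% + 34% = 91% of Sable, so Noa controls Sable.
Vireo holds 100% of Solent, so Noa controls Solent.
Vireo and Noa together hold 79% + 7% = 86% of Larkspur, so Noa controls Larkspur.
Cobalt and Sable and Noa together hold 40% + 20% + 40% = 100% of Meridian, so Noa controls Meridian.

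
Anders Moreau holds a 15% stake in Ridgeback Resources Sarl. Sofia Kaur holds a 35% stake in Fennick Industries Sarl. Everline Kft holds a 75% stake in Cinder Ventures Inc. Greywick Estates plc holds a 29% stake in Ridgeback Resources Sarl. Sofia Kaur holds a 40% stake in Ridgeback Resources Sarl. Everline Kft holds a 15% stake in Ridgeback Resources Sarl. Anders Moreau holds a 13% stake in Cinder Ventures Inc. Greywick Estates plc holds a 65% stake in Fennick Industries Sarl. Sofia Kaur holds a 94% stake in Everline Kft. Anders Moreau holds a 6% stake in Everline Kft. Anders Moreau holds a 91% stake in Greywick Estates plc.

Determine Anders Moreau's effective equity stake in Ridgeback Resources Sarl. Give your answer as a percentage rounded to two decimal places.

Anders reaches Ridgeback along 3 paths.
Via Everline: 6% × 15% = 0.9%.
Direct stake: 15% = 15%.
Via Greywick: 91% × 29% = 26.39%.
Total: 0.9% + 15% + 26.39% = 42.29%.

42.29%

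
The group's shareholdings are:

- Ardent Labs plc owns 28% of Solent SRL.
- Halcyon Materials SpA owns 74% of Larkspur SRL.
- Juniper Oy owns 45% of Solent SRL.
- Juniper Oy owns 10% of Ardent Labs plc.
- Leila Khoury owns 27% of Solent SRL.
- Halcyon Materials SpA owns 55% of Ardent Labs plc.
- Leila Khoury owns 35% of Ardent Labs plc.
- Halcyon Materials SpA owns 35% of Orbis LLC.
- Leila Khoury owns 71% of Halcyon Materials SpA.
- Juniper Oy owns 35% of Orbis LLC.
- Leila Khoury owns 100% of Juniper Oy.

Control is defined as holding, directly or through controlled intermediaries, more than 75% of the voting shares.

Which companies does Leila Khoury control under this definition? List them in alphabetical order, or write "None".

Juniper Oy

Leila holds 100% of Juniper, so Leila controls Juniper.
No other company's threshold is met.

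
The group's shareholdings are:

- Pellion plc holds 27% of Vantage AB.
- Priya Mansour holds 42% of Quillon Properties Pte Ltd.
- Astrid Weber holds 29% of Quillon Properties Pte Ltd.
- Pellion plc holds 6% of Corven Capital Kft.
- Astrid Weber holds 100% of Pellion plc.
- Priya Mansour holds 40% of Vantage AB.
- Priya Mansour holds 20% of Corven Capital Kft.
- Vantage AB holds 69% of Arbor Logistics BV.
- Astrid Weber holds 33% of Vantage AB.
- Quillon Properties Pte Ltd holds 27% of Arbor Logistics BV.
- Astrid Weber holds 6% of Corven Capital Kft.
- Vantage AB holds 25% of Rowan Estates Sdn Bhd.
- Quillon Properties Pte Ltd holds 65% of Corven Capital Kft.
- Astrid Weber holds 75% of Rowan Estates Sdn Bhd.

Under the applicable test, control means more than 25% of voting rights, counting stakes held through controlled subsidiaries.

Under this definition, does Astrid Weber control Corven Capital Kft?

Astrid holds 29% of Quillon, so Astrid controls Quillon.
Astrid holds 100% of Pellion, so Astrid controls Pellion.
Quillon and Astrid and Pellion together hold 65% + 6% + 6% = 77% of Corven, so Astrid controls Corven.

Yes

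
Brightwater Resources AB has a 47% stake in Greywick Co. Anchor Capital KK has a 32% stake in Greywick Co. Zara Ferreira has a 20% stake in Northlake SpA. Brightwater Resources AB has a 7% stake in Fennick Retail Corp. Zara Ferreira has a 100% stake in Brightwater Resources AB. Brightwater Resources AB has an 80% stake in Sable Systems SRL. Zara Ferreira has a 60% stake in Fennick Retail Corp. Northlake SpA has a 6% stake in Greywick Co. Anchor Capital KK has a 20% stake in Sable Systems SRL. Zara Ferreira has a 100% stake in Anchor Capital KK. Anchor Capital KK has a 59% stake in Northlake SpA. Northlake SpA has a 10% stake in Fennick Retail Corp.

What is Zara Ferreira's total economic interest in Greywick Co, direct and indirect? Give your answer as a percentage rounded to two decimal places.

Zara reaches Greywick along 4 paths.
Via Brightwater: 100% × 47% = 47%.
Via Anchor → Northlake: 100% × 59% × 6% = 3.54%.
Via Northlake: 20% × 6% = 1.2%.
Via Anchor: 100% × 32% = 32%.
Total: 47% + 3.54% + 1.2% + 32% = 83.74%.

83.74%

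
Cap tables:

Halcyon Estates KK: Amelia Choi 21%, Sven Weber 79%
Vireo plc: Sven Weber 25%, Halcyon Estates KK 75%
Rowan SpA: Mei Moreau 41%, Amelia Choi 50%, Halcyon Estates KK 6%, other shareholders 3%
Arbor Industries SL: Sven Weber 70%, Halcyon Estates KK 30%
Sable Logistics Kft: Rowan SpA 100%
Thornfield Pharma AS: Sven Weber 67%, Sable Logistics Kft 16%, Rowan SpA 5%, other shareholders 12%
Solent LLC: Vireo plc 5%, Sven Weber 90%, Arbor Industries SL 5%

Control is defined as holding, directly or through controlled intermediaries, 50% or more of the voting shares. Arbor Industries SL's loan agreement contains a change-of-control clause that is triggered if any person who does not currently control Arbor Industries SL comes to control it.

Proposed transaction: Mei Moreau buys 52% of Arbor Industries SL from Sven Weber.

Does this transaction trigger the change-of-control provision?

The purchase adds only to Mei's holdings (Sven's stake shrinks), so Mei is the only person who could newly come to control Arbor.
Mei's largest direct stake is 41% in Rowan, which does not meet the threshold, so Mei controls no company.
Neither Mei nor any entity Mei controls holds any voting interest in Arbor.
So before the transaction, Mei does not control Arbor.
After the purchase, Mei holds 52% of Arbor directly, and Sven's stake falls to 18%.
Mei holds 52% of Arbor, so Mei controls Arbor.
Mei did not control Arbor before and does after, so the clause is triggered.

Yes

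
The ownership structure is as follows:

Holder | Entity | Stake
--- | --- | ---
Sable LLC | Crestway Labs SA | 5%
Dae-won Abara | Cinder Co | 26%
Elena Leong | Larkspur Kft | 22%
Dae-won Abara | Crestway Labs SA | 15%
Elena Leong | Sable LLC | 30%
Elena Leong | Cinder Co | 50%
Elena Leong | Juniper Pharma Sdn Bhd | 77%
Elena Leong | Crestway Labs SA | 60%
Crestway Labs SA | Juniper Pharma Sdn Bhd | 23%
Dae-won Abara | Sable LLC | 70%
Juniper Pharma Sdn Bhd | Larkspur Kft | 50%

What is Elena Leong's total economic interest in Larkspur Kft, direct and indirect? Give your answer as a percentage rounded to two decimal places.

Elena reaches Larkspur along 4 paths.
Direct stake: 22% = 22%.
Via Crestway → Juniper: 60% × 23% × 50% = 6.9%.
Via Sable → Crestway → Juniper: 30% × 5% × 23% × 50% = 0.1725%.
Via Juniper: 77% × 50% = 38.5%.
Total: 22% + 6.9% + 0.1725% + 38.5% = 67.5725%.
Rounded: 67.57%.

67.57%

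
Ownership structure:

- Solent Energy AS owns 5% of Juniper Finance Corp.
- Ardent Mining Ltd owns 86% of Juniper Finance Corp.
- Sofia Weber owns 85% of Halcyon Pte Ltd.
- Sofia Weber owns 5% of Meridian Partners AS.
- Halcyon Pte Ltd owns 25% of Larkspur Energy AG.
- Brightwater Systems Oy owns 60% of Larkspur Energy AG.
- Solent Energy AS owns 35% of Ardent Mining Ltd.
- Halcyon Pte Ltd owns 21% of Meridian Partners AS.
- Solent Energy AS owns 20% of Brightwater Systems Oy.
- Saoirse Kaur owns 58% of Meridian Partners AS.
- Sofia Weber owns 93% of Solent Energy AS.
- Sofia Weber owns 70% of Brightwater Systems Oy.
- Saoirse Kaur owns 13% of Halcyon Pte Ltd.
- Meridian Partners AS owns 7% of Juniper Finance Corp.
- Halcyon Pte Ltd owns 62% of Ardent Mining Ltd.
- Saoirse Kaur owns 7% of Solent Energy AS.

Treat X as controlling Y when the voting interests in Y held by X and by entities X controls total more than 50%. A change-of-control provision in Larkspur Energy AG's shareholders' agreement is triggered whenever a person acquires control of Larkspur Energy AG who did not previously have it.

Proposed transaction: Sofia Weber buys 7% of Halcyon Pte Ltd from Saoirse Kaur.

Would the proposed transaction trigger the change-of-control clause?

No

The purchase adds only to Sofia's holdings (Saoirse's stake shrinks), so Sofia is the only person who could newly come to control Larkspur.
Sofia holds 85% of Halcyon, so Sofia controls Halcyon.
Sofia holds 93% of Solent, so Sofia controls Solent.
Solent and Sofia together hold 20% + 70% = 90% of Brightwater, so Sofia controls Brightwater.
Brightwater and Halcyon together hold 60% + 25% = 85% of Larkspur, so Sofia controls Larkspur.
So Sofia already controls Larkspur before the transaction.
After the purchase, Sofia's direct stake in Halcyon rises to 85% + 7% = 92%, and Saoirse's stake falls to 6%.
Sofia controlled Larkspur already, so this is not a new person acquiring control; every other person's position is unchanged or reduced.
No new person acquires control, so the clause is not triggered.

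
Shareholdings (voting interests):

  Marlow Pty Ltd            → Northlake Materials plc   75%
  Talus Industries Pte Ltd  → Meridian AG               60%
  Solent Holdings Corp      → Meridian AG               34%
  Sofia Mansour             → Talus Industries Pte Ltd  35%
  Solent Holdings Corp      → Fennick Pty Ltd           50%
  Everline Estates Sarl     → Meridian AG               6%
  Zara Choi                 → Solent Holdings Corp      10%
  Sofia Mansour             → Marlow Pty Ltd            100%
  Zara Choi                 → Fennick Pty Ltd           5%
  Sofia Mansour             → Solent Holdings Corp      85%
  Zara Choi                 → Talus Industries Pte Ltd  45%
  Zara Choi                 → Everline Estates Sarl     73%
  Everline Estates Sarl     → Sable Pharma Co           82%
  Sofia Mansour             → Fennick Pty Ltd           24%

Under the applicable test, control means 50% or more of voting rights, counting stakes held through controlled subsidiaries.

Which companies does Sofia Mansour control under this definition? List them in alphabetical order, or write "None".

Sofia holds 85% of Solent, so Sofia controls Solent.
Sofia holds 100% of Marlow, so Sofia controls Marlow.
Solent and Sofia together hold 50% + 24% = 74% of Fennick, so Sofia controls Fennick.
Marlow holds 75% of Northlake, so Sofia controls Northlake.
No other company's threshold is met.

Fennick Pty Ltd, Marlow Pty Ltd, Northlake Materials plc, Solent Holdings Corp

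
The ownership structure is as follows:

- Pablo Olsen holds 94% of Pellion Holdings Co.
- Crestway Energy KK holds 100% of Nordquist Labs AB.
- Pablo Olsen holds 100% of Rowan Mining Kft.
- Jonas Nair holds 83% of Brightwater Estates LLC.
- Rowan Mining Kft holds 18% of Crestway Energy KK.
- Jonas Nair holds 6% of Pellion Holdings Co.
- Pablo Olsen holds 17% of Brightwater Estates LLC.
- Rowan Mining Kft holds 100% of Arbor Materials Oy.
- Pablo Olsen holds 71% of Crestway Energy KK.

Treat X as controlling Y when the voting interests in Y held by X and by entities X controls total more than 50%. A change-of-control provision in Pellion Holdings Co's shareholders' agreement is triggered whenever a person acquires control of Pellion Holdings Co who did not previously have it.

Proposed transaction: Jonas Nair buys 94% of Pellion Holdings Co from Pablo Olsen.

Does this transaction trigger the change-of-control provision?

The purchase adds only to Jonas's holdings (Pablo's stake shrinks), so Jonas is the only person who could newly come to control Pellion.
Jonas holds 83% of Brightwater, so Jonas controls Brightwater.
In Pellion, Jonas's side holds only 6%, not > 50%.
So before the transaction, Jonas does not control Pellion.
After the purchase, Jonas's direct stake in Pellion rises to 6% + 94% = 100%, and Pablo's stake falls to 0%.
Jonas holds 100% of Pellion, so Jonas controls Pellion.
Jonas did not control Pellion before and does after, so the clause is triggered.

Yes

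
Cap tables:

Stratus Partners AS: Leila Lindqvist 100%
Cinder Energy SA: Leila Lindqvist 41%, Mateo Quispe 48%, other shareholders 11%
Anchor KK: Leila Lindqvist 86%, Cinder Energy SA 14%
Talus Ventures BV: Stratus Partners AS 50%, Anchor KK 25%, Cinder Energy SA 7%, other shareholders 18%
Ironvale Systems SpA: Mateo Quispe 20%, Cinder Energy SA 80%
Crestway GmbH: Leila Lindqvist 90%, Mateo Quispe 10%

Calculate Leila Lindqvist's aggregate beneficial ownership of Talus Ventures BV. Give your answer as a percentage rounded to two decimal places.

Leila reaches Talus along 4 paths.
Via Stratus: 100% × 50% = 50%.
Via Anchor: 86% × 25% = 21.5%.
Via Cinder → Anchor: 41% × 14% × 25% = 1.435%.
Via Cinder: 41% × 7% = 2.87%.
Total: 50% + 21.5% + 1.435% + 2.87% = 75.805%.
Rounded: 75.81%.

75.81%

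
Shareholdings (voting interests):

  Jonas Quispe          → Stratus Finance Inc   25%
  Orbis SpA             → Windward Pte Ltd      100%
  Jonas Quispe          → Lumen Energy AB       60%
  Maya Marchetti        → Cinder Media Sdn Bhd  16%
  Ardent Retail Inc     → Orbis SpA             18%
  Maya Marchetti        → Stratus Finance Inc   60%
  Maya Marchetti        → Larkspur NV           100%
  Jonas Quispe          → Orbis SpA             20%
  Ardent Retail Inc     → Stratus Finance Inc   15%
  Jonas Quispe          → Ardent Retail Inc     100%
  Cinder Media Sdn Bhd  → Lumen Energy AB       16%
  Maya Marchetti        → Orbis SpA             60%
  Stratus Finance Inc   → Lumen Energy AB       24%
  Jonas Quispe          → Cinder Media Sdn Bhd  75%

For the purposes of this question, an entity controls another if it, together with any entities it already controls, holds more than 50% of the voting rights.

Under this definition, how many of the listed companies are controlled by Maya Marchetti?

4

Maya holds 60% of Orbis, so Maya controls Orbis.
Maya holds 60% of Stratus, so Maya controls Stratus.
Orbis holds 100% of Windward, so Maya controls Windward.
Maya holds 100% of Larkspur, so Maya controls Larkspur.
No other company's threshold is met.
Maya controls 4 companies.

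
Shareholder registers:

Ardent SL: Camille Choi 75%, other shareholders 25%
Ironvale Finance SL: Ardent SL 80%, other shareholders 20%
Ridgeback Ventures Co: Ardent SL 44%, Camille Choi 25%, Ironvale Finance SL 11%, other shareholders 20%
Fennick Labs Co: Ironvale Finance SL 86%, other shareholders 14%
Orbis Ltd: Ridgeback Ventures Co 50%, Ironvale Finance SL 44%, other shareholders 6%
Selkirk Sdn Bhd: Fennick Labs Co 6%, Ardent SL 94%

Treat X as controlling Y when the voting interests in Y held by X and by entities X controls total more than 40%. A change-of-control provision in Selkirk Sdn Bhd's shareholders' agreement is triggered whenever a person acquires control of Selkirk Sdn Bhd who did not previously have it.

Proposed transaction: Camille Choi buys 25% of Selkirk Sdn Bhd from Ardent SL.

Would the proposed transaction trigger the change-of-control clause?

The purchase adds only to Camille's holdings (Ardent's stake shrinks), so Camille is the only person who could newly come to control Selkirk.
Camille holds 75% of Ardent, so Camille controls Ardent.
Ardent holds 80% of Ironvale, so Camille controls Ironvale.
Ironvale holds 86% of Fennick, so Camille controls Fennick.
Fennick and Ardent together hold 6% + 94% = 100% of Selkirk, so Camille controls Selkirk.
So Camille already controls Selkirk before the transaction.
After the purchase, Camille holds 25% of Selkirk directly, and Ardent's stake falls to 69%.
Camille controlled Selkirk already, so this is not a new person acquiring control; every other person's position is unchanged or reduced.
No new person acquires control, so the clause is not triggered.

No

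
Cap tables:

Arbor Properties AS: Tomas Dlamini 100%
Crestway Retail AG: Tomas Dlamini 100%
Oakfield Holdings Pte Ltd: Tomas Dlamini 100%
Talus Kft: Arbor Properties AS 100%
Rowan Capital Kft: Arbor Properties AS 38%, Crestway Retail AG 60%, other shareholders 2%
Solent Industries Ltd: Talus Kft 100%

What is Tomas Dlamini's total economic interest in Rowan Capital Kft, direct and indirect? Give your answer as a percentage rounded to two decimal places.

Tomas reaches Rowan along 2 paths.
Via Arbor: 100% × 38% = 38%.
Via Crestway: 100% × 60% = 60%.
Total: 38% + 60% = 98%.
Rounded: 98.00%.

98.00%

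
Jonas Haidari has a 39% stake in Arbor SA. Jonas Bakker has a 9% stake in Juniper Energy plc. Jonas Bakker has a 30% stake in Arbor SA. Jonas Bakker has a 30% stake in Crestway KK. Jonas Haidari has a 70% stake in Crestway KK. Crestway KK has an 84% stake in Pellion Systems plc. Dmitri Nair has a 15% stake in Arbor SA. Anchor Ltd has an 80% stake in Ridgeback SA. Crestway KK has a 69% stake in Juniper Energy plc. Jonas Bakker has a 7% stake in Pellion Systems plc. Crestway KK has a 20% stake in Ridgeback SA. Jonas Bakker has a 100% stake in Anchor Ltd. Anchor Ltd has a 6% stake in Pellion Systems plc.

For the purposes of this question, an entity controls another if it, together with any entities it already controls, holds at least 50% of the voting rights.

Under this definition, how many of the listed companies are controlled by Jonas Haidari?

3

Jonas Haidari holds 70% of Crestway, so Jonas Haidari controls Crestway.
Crestway holds 69% of Juniper, so Jonas Haidari controls Juniper.
Crestway holds 84% of Pellion, so Jonas Haidari controls Pellion.
No other company's threshold is met.
Jonas Haidari controls 3 companies.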